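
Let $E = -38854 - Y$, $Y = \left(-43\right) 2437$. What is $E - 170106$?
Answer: $-104169$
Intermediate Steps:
$Y = -104791$
$E = 65937$ ($E = -38854 - -104791 = -38854 + 104791 = 65937$)
$E - 170106 = 65937 - 170106 = -104169$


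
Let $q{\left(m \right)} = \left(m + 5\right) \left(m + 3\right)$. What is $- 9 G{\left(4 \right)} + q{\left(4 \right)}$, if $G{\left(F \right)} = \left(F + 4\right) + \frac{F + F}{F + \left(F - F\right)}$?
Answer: $-27$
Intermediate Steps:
$q{\left(m \right)} = \left(3 + m\right) \left(5 + m\right)$ ($q{\left(m \right)} = \left(5 + m\right) \left(3 + m\right) = \left(3 + m\right) \left(5 + m\right)$)
$G{\left(F \right)} = 6 + F$ ($G{\left(F \right)} = \left(4 + F\right) + \frac{2 F}{F + 0} = \left(4 + F\right) + \frac{2 F}{F} = \left(4 + F\right) + 2 = 6 + F$)
$- 9 G{\left(4 \right)} + q{\left(4 \right)} = - 9 \left(6 + 4\right) + \left(15 + 4^{2} + 8 \cdot 4\right) = \left(-9\right) 10 + \left(15 + 16 + 32\right) = -90 + 63 = -27$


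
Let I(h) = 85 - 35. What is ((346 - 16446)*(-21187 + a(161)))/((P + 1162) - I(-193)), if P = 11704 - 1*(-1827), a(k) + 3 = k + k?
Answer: 111991600/4881 ≈ 22944.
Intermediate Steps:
a(k) = -3 + 2*k (a(k) = -3 + (k + k) = -3 + 2*k)
I(h) = 50
P = 13531 (P = 11704 + 1827 = 13531)
((346 - 16446)*(-21187 + a(161)))/((P + 1162) - I(-193)) = ((346 - 16446)*(-21187 + (-3 + 2*161)))/((13531 + 1162) - 1*50) = (-16100*(-21187 + (-3 + 322)))/(14693 - 50) = -16100*(-21187 + 319)/14643 = -16100*(-20868)*(1/14643) = 335974800*(1/14643) = 111991600/4881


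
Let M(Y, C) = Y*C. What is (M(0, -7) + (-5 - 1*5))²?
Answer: 100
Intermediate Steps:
M(Y, C) = C*Y
(M(0, -7) + (-5 - 1*5))² = (-7*0 + (-5 - 1*5))² = (0 + (-5 - 5))² = (0 - 10)² = (-10)² = 100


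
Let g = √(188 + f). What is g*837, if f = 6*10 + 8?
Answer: 13392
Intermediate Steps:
f = 68 (f = 60 + 8 = 68)
g = 16 (g = √(188 + 68) = √256 = 16)
g*837 = 16*837 = 13392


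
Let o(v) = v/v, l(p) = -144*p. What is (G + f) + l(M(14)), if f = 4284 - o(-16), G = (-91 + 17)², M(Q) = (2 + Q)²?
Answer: -27105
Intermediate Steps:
G = 5476 (G = (-74)² = 5476)
o(v) = 1
f = 4283 (f = 4284 - 1*1 = 4284 - 1 = 4283)
(G + f) + l(M(14)) = (5476 + 4283) - 144*(2 + 14)² = 9759 - 144*16² = 9759 - 144*256 = 9759 - 36864 = -27105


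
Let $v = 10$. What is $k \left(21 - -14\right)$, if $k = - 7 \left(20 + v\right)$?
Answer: $-7350$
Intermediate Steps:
$k = -210$ ($k = - 7 \left(20 + 10\right) = \left(-7\right) 30 = -210$)
$k \left(21 - -14\right) = - 210 \left(21 - -14\right) = - 210 \left(21 + 14\right) = \left(-210\right) 35 = -7350$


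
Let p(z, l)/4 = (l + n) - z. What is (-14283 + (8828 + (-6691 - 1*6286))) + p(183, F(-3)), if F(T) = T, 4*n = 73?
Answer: -19103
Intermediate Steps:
n = 73/4 (n = (1/4)*73 = 73/4 ≈ 18.250)
p(z, l) = 73 - 4*z + 4*l (p(z, l) = 4*((l + 73/4) - z) = 4*((73/4 + l) - z) = 4*(73/4 + l - z) = 73 - 4*z + 4*l)
(-14283 + (8828 + (-6691 - 1*6286))) + p(183, F(-3)) = (-14283 + (8828 + (-6691 - 1*6286))) + (73 - 4*183 + 4*(-3)) = (-14283 + (8828 + (-6691 - 6286))) + (73 - 732 - 12) = (-14283 + (8828 - 12977)) - 671 = (-14283 - 4149) - 671 = -18432 - 671 = -19103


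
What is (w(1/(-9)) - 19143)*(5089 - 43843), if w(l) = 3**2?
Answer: 741519036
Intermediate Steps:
w(l) = 9
(w(1/(-9)) - 19143)*(5089 - 43843) = (9 - 19143)*(5089 - 43843) = -19134*(-38754) = 741519036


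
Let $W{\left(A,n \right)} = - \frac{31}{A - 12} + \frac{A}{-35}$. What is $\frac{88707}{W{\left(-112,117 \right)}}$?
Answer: $\frac{591380}{23} \approx 25712.0$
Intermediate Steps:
$W{\left(A,n \right)} = - \frac{31}{-12 + A} - \frac{A}{35}$ ($W{\left(A,n \right)} = - \frac{31}{A - 12} + A \left(- \frac{1}{35}\right) = - \frac{31}{-12 + A} - \frac{A}{35}$)
$\frac{88707}{W{\left(-112,117 \right)}} = \frac{88707}{\frac{1}{35} \frac{1}{-12 - 112} \left(-1085 - \left(-112\right)^{2} + 12 \left(-112\right)\right)} = \frac{88707}{\frac{1}{35} \frac{1}{-124} \left(-1085 - 12544 - 1344\right)} = \frac{88707}{\frac{1}{35} \left(- \frac{1}{124}\right) \left(-1085 - 12544 - 1344\right)} = \frac{88707}{\frac{1}{35} \left(- \frac{1}{124}\right) \left(-14973\right)} = \frac{88707}{\frac{69}{20}} = 88707 \cdot \frac{20}{69} = \frac{591380}{23}$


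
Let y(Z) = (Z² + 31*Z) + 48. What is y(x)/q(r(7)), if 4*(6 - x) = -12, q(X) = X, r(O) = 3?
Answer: 136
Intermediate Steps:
x = 9 (x = 6 - ¼*(-12) = 6 + 3 = 9)
y(Z) = 48 + Z² + 31*Z
y(x)/q(r(7)) = (48 + 9² + 31*9)/3 = (48 + 81 + 279)*(⅓) = 408*(⅓) = 136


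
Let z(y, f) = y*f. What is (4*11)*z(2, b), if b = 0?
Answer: 0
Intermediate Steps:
z(y, f) = f*y
(4*11)*z(2, b) = (4*11)*(0*2) = 44*0 = 0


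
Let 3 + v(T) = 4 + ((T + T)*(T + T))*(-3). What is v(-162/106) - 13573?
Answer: -38202480/2809 ≈ -13600.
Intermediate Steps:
v(T) = 1 - 12*T**2 (v(T) = -3 + (4 + ((T + T)*(T + T))*(-3)) = -3 + (4 + ((2*T)*(2*T))*(-3)) = -3 + (4 + (4*T**2)*(-3)) = -3 + (4 - 12*T**2) = 1 - 12*T**2)
v(-162/106) - 13573 = (1 - 12*(-162/106)**2) - 13573 = (1 - 12*(-162*1/106)**2) - 13573 = (1 - 12*(-81/53)**2) - 13573 = (1 - 12*6561/2809) - 13573 = (1 - 78732/2809) - 13573 = -75923/2809 - 13573 = -38202480/2809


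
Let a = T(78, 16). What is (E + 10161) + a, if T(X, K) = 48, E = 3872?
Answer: 14081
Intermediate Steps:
a = 48
(E + 10161) + a = (3872 + 10161) + 48 = 14033 + 48 = 14081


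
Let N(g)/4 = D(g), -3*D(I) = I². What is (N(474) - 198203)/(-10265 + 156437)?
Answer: -497771/146172 ≈ -3.4054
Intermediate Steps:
D(I) = -I²/3
N(g) = -4*g²/3 (N(g) = 4*(-g²/3) = -4*g²/3)
(N(474) - 198203)/(-10265 + 156437) = (-4/3*474² - 198203)/(-10265 + 156437) = (-4/3*224676 - 198203)/146172 = (-299568 - 198203)*(1/146172) = -497771*1/146172 = -497771/146172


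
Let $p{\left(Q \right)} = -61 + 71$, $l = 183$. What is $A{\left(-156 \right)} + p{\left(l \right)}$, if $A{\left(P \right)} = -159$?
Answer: $-149$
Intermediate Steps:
$p{\left(Q \right)} = 10$
$A{\left(-156 \right)} + p{\left(l \right)} = -159 + 10 = -149$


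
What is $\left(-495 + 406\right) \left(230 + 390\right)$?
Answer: $-55180$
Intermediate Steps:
$\left(-495 + 406\right) \left(230 + 390\right) = \left(-89\right) 620 = -55180$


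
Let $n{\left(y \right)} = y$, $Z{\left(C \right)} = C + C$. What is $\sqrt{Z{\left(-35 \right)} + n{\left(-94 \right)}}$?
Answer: $2 i \sqrt{41} \approx 12.806 i$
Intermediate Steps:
$Z{\left(C \right)} = 2 C$
$\sqrt{Z{\left(-35 \right)} + n{\left(-94 \right)}} = \sqrt{2 \left(-35\right) - 94} = \sqrt{-70 - 94} = \sqrt{-164} = 2 i \sqrt{41}$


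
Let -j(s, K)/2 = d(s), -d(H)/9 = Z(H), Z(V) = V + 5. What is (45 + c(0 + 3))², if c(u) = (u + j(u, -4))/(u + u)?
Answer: 19321/4 ≈ 4830.3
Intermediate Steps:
Z(V) = 5 + V
d(H) = -45 - 9*H (d(H) = -9*(5 + H) = -45 - 9*H)
j(s, K) = 90 + 18*s (j(s, K) = -2*(-45 - 9*s) = 90 + 18*s)
c(u) = (90 + 19*u)/(2*u) (c(u) = (u + (90 + 18*u))/(u + u) = (90 + 19*u)/((2*u)) = (90 + 19*u)*(1/(2*u)) = (90 + 19*u)/(2*u))
(45 + c(0 + 3))² = (45 + (19/2 + 45/(0 + 3)))² = (45 + (19/2 + 45/3))² = (45 + (19/2 + 45*(⅓)))² = (45 + (19/2 + 15))² = (45 + 49/2)² = (139/2)² = 19321/4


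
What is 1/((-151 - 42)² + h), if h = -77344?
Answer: -1/40095 ≈ -2.4941e-5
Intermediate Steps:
1/((-151 - 42)² + h) = 1/((-151 - 42)² - 77344) = 1/((-193)² - 77344) = 1/(37249 - 77344) = 1/(-40095) = -1/40095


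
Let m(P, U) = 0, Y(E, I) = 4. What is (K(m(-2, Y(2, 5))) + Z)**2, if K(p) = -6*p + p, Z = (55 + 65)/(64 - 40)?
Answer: 25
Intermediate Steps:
Z = 5 (Z = 120/24 = 120*(1/24) = 5)
K(p) = -5*p
(K(m(-2, Y(2, 5))) + Z)**2 = (-5*0 + 5)**2 = (0 + 5)**2 = 5**2 = 25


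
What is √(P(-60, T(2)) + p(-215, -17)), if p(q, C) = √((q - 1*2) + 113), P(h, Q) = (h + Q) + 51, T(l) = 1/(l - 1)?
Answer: √(-8 + 2*I*√26) ≈ 1.575 + 3.2374*I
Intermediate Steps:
T(l) = 1/(-1 + l)
P(h, Q) = 51 + Q + h (P(h, Q) = (Q + h) + 51 = 51 + Q + h)
p(q, C) = √(111 + q) (p(q, C) = √((q - 2) + 113) = √((-2 + q) + 113) = √(111 + q))
√(P(-60, T(2)) + p(-215, -17)) = √((51 + 1/(-1 + 2) - 60) + √(111 - 215)) = √((51 + 1/1 - 60) + √(-104)) = √((51 + 1 - 60) + 2*I*√26) = √(-8 + 2*I*√26)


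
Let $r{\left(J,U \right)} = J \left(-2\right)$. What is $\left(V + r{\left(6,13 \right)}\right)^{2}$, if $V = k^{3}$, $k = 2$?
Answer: $16$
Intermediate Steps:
$r{\left(J,U \right)} = - 2 J$
$V = 8$ ($V = 2^{3} = 8$)
$\left(V + r{\left(6,13 \right)}\right)^{2} = \left(8 - 12\right)^{2} = \left(-4\right)^{2} = 16$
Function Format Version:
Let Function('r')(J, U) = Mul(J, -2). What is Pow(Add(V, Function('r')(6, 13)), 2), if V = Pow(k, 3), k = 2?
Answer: 16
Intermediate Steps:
Function('r')(J, U) = Mul(-2, J)
V = 8 (V = Pow(2, 3) = 8)
Pow(Add(V, Function('r')(6, 13)), 2) = Pow(Add(8, Mul(-2, 6)), 2) = Pow(Add(8, -12), 2) = Pow(-4, 2) = 16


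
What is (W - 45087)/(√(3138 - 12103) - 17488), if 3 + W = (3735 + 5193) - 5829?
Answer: 734338608/305839109 + 41991*I*√8965/305839109 ≈ 2.4011 + 0.013*I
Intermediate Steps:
W = 3096 (W = -3 + ((3735 + 5193) - 5829) = -3 + (8928 - 5829) = -3 + 3099 = 3096)
(W - 45087)/(√(3138 - 12103) - 17488) = (3096 - 45087)/(√(3138 - 12103) - 17488) = -41991/(√(-8965) - 17488) = -41991/(I*√8965 - 17488) = -41991/(-17488 + I*√8965)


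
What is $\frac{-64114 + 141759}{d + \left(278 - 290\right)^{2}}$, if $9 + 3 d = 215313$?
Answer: $\frac{77645}{71912} \approx 1.0797$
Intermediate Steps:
$d = 71768$ ($d = -3 + \frac{1}{3} \cdot 215313 = -3 + 71771 = 71768$)
$\frac{-64114 + 141759}{d + \left(278 - 290\right)^{2}} = \frac{-64114 + 141759}{71768 + \left(278 - 290\right)^{2}} = \frac{77645}{71768 + \left(-12\right)^{2}} = \frac{77645}{71768 + 144} = \frac{77645}{71912}$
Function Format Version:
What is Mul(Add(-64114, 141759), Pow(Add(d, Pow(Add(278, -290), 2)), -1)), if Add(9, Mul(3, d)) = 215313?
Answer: Rational(77645, 71912) ≈ 1.0797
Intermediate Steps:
d = 71768 (d = Add(-3, Mul(Rational(1, 3), 215313)) = Add(-3, 71771) = 71768)
Mul(Add(-64114, 141759), Pow(Add(d, Pow(Add(278, -290), 2)), -1)) = Mul(Add(-64114, 141759), Pow(Add(71768, Pow(Add(278, -290), 2)), -1)) = Mul(77645, Pow(Add(71768, Pow(-12, 2)), -1)) = Mul(77645, Pow(Add(71768, 144), -1)) = Mul(77645, Pow(71912, -1)) = Mul(77645, Rational(1, 71912)) = Rational(77645, 71912)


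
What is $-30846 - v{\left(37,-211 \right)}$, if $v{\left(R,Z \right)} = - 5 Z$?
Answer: $-31901$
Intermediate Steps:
$-30846 - v{\left(37,-211 \right)} = -30846 - \left(-5\right) \left(-211\right) = -30846 - 1055 = -31901$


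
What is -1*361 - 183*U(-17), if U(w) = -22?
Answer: 3665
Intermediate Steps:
-1*361 - 183*U(-17) = -1*361 - 183*(-22) = -361 + 4026 = 3665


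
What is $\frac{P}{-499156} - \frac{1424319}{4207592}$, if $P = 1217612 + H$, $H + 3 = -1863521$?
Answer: $\frac{501694197285}{525061198088} \approx 0.9555$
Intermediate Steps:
$H = -1863524$ ($H = -3 - 1863521 = -1863524$)
$P = -645912$ ($P = 1217612 - 1863524 = -645912$)
$\frac{P}{-499156} - \frac{1424319}{4207592} = - \frac{645912}{-499156} - \frac{1424319}{4207592} = \left(-645912\right) \left(- \frac{1}{499156}\right) - \frac{1424319}{4207592} = \frac{161478}{124789} - \frac{1424319}{4207592} = \frac{501694197285}{525061198088}$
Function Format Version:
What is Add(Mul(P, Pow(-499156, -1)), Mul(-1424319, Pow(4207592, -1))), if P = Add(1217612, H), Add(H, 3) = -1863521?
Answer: Rational(501694197285, 525061198088) ≈ 0.95550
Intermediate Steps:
H = -1863524 (H = Add(-3, -1863521) = -1863524)
P = -645912 (P = Add(1217612, -1863524) = -645912)
Add(Mul(P, Pow(-499156, -1)), Mul(-1424319, Pow(4207592, -1))) = Add(Mul(-645912, Pow(-499156, -1)), Mul(-1424319, Pow(4207592, -1))) = Add(Mul(-645912, Rational(-1, 499156)), Mul(-1424319, Rational(1, 4207592))) = Add(Rational(161478, 124789), Rational(-1424319, 4207592)) = Rational(501694197285, 525061198088)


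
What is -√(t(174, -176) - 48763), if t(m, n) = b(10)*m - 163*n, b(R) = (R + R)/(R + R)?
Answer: -I*√19901 ≈ -141.07*I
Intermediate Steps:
b(R) = 1 (b(R) = (2*R)/((2*R)) = (2*R)*(1/(2*R)) = 1)
t(m, n) = m - 163*n (t(m, n) = 1*m - 163*n = m - 163*n)
-√(t(174, -176) - 48763) = -√((174 - 163*(-176)) - 48763) = -√((174 + 28688) - 48763) = -√(28862 - 48763) = -√(-19901) = -I*√19901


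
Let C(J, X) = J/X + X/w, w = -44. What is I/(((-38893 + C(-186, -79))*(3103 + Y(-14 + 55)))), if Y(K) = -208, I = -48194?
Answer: 167522344/391339276485 ≈ 0.00042807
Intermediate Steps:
C(J, X) = -X/44 + J/X (C(J, X) = J/X + X/(-44) = J/X + X*(-1/44) = J/X - X/44 = -X/44 + J/X)
I/(((-38893 + C(-186, -79))*(3103 + Y(-14 + 55)))) = -48194*1/((-38893 + (-1/44*(-79) - 186/(-79)))*(3103 - 208)) = -48194*1/(2895*(-38893 + (79/44 - 186*(-1/79)))) = -48194*1/(2895*(-38893 + (79/44 + 186/79))) = -48194*1/(2895*(-38893 + 14425/3476)) = -48194/((-135177643/3476*2895)) = -48194/(-391339276485/3476) = -48194*(-3476/391339276485) = 167522344/391339276485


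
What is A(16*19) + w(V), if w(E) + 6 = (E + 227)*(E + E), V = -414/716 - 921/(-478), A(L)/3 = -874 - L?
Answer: -5351753895660/1830213961 ≈ -2924.1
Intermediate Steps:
A(L) = -2622 - 3*L (A(L) = 3*(-874 - L) = -2622 - 3*L)
V = 57693/42781 (V = -414*1/716 - 921*(-1/478) = -207/358 + 921/478 = 57693/42781 ≈ 1.3486)
w(E) = -6 + 2*E*(227 + E) (w(E) = -6 + (E + 227)*(E + E) = -6 + (227 + E)*(2*E) = -6 + 2*E*(227 + E))
A(16*19) + w(V) = (-2622 - 48*19) + (-6 + 2*(57693/42781)² + 454*(57693/42781)) = (-2622 - 3*304) + (-6 + 2*(3328482249/1830213961) + 26192622/42781) = (-2622 - 912) + (-6 + 6656964498/1830213961 + 26192622/42781) = -3534 + 1116222242514/1830213961 = -5351753895660/1830213961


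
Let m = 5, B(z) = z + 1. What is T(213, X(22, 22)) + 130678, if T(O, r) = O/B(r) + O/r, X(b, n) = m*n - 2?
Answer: 512795879/3924 ≈ 1.3068e+5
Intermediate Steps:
B(z) = 1 + z
X(b, n) = -2 + 5*n (X(b, n) = 5*n - 2 = -2 + 5*n)
T(O, r) = O/r + O/(1 + r) (T(O, r) = O/(1 + r) + O/r = O/r + O/(1 + r))
T(213, X(22, 22)) + 130678 = 213*(1 + 2*(-2 + 5*22))/((-2 + 5*22)*(1 + (-2 + 5*22))) + 130678 = 213*(1 + 2*(-2 + 110))/((-2 + 110)*(1 + (-2 + 110))) + 130678 = 213*(1 + 2*108)/(108*(1 + 108)) + 130678 = 213*(1/108)*(1 + 216)/109 + 130678 = 213*(1/108)*(1/109)*217 + 130678 = 15407/3924 + 130678 = 512795879/3924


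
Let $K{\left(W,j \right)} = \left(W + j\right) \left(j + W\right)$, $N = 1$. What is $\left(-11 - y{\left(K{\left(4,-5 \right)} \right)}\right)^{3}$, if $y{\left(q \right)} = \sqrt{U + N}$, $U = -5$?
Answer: $-1199 - 718 i \approx -1199.0 - 718.0 i$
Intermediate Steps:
$K{\left(W,j \right)} = \left(W + j\right)^{2}$ ($K{\left(W,j \right)} = \left(W + j\right) \left(W + j\right) = \left(W + j\right)^{2}$)
$y{\left(q \right)} = 2 i$ ($y{\left(q \right)} = \sqrt{-5 + 1} = \sqrt{-4} = 2 i$)
$\left(-11 - y{\left(K{\left(4,-5 \right)} \right)}\right)^{3} = \left(-11 - 2 i\right)^{3}$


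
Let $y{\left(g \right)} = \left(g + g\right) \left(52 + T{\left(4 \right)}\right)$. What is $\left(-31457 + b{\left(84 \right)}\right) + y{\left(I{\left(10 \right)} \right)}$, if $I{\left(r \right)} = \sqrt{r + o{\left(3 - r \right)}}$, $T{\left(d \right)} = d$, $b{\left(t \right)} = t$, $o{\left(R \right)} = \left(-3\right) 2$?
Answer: $-31149$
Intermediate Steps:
$o{\left(R \right)} = -6$
$I{\left(r \right)} = \sqrt{-6 + r}$ ($I{\left(r \right)} = \sqrt{r - 6} = \sqrt{-6 + r}$)
$y{\left(g \right)} = 112 g$ ($y{\left(g \right)} = \left(g + g\right) \left(52 + 4\right) = 2 g 56 = 112 g$)
$\left(-31457 + b{\left(84 \right)}\right) + y{\left(I{\left(10 \right)} \right)} = \left(-31457 + 84\right) + 112 \sqrt{-6 + 10} = -31373 + 112 \sqrt{4} = -31373 + 112 \cdot 2 = -31373 + 224 = -31149$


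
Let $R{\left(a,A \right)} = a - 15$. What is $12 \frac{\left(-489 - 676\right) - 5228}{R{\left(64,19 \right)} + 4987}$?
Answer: $- \frac{19179}{1259} \approx -15.234$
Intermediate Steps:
$R{\left(a,A \right)} = -15 + a$
$12 \frac{\left(-489 - 676\right) - 5228}{R{\left(64,19 \right)} + 4987} = 12 \frac{\left(-489 - 676\right) - 5228}{\left(-15 + 64\right) + 4987} = 12 \frac{-1165 - 5228}{49 + 4987} = 12 \left(- \frac{6393}{5036}\right) = - \frac{19179}{1259}$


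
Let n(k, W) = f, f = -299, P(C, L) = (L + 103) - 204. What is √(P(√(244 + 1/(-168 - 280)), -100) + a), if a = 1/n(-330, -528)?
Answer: 10*I*√179699/299 ≈ 14.178*I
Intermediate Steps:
P(C, L) = -101 + L (P(C, L) = (103 + L) - 204 = -101 + L)
n(k, W) = -299
a = -1/299 (a = 1/(-299) = -1/299 ≈ -0.0033445)
√(P(√(244 + 1/(-168 - 280)), -100) + a) = √((-101 - 100) - 1/299) = √(-201 - 1/299) = √(-60100/299) = 10*I*√179699/299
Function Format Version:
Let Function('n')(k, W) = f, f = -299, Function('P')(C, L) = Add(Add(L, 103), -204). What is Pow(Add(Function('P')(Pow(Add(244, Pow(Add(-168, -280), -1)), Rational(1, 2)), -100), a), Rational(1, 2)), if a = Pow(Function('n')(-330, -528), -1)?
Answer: Mul(Rational(10, 299), I, Pow(179699, Rational(1, 2))) ≈ Mul(14.178, I)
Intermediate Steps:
Function('P')(C, L) = Add(-101, L) (Function('P')(C, L) = Add(Add(103, L), -204) = Add(-101, L))
Function('n')(k, W) = -299
a = Rational(-1, 299) (a = Pow(-299, -1) = Rational(-1, 299) ≈ -0.0033445)
Pow(Add(Function('P')(Pow(Add(244, Pow(Add(-168, -280), -1)), Rational(1, 2)), -100), a), Rational(1, 2)) = Pow(Add(Add(-101, -100), Rational(-1, 299)), Rational(1, 2)) = Pow(Add(-201, Rational(-1, 299)), Rational(1, 2)) = Pow(Rational(-60100, 299), Rational(1, 2)) = Mul(Rational(10, 299), I, Pow(179699, Rational(1, 2)))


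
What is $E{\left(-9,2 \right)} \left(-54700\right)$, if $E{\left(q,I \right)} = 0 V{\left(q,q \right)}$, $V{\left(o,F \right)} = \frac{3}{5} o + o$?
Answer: $0$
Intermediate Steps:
$V{\left(o,F \right)} = \frac{8 o}{5}$ ($V{\left(o,F \right)} = 3 \cdot \frac{1}{5} o + o = \frac{3 o}{5} + o = \frac{8 o}{5}$)
$E{\left(q,I \right)} = 0$ ($E{\left(q,I \right)} = 0 \frac{8 q}{5} = 0$)
$E{\left(-9,2 \right)} \left(-54700\right) = 0 \left(-54700\right) = 0$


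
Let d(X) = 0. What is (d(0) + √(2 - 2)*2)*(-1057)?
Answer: 0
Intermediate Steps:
(d(0) + √(2 - 2)*2)*(-1057) = (0 + √(2 - 2)*2)*(-1057) = (0 + √0*2)*(-1057) = (0 + 0*2)*(-1057) = (0 + 0)*(-1057) = 0*(-1057) = 0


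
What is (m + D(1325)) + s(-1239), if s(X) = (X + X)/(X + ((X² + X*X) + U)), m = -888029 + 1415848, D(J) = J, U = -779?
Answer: 811766158889/1534112 ≈ 5.2914e+5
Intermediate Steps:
m = 527819
s(X) = 2*X/(-779 + X + 2*X²) (s(X) = (X + X)/(X + ((X² + X*X) - 779)) = (2*X)/(X + ((X² + X²) - 779)) = (2*X)/(X + (2*X² - 779)) = (2*X)/(X + (-779 + 2*X²)) = (2*X)/(-779 + X + 2*X²) = 2*X/(-779 + X + 2*X²))
(m + D(1325)) + s(-1239) = (527819 + 1325) + 2*(-1239)/(-779 - 1239 + 2*(-1239)²) = 529144 + 2*(-1239)/(-779 - 1239 + 2*1535121) = 529144 + 2*(-1239)/(-779 - 1239 + 3070242) = 529144 + 2*(-1239)/3068224 = 529144 + 2*(-1239)*(1/3068224) = 529144 - 1239/1534112 = 811766158889/1534112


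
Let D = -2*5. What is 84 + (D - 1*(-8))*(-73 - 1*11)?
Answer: 252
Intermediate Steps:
D = -10
84 + (D - 1*(-8))*(-73 - 1*11) = 84 + (-10 - 1*(-8))*(-73 - 1*11) = 84 + (-10 + 8)*(-73 - 11) = 84 - 2*(-84) = 84 + 168 = 252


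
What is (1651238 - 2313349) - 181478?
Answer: -843589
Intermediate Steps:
(1651238 - 2313349) - 181478 = -662111 - 181478 = -843589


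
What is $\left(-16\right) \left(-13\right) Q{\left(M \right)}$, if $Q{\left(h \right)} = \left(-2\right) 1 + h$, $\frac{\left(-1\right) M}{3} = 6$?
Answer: $-4160$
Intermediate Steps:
$M = -18$ ($M = \left(-3\right) 6 = -18$)
$Q{\left(h \right)} = -2 + h$
$\left(-16\right) \left(-13\right) Q{\left(M \right)} = \left(-16\right) \left(-13\right) \left(-2 - 18\right) = 208 \left(-20\right) = -4160$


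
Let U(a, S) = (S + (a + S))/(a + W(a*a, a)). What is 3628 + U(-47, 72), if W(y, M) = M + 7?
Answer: 315539/87 ≈ 3626.9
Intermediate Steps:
W(y, M) = 7 + M
U(a, S) = (a + 2*S)/(7 + 2*a) (U(a, S) = (S + (a + S))/(a + (7 + a)) = (S + (S + a))/(7 + 2*a) = (a + 2*S)/(7 + 2*a))
3628 + U(-47, 72) = 3628 + (-47 + 2*72)/(7 + 2*(-47)) = 3628 + (-47 + 144)/(7 - 94) = 3628 + 97/(-87) = 3628 - 1/87*97 = 3628 - 97/87 = 315539/87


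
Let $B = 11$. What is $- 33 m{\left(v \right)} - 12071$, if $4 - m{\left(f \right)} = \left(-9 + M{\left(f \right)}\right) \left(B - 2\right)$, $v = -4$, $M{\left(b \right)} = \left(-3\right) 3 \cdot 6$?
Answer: $-30914$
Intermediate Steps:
$M{\left(b \right)} = -54$ ($M{\left(b \right)} = \left(-9\right) 6 = -54$)
$m{\left(f \right)} = 571$ ($m{\left(f \right)} = 4 - \left(-9 - 54\right) \left(11 - 2\right) = 4 - \left(-63\right) 9 = 4 - -567 = 4 + 567 = 571$)
$- 33 m{\left(v \right)} - 12071 = \left(-33\right) 571 - 12071 = -18843 - 12071 = -30914$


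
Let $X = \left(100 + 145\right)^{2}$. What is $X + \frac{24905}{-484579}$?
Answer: $\frac{29086829570}{484579} \approx 60025.0$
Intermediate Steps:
$X = 60025$ ($X = 245^{2} = 60025$)
$X + \frac{24905}{-484579} = 60025 + \frac{24905}{-484579} = 60025 + 24905 \left(- \frac{1}{484579}\right) = 60025 - \frac{24905}{484579} = \frac{29086829570}{484579}$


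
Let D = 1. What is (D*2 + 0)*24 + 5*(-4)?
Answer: 28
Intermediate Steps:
(D*2 + 0)*24 + 5*(-4) = (1*2 + 0)*24 + 5*(-4) = (2 + 0)*24 - 20 = 2*24 - 20 = 48 - 20 = 28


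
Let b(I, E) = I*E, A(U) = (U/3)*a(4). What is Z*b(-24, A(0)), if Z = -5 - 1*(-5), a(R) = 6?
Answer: 0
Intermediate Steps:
A(U) = 2*U (A(U) = (U/3)*6 = 2*U)
b(I, E) = E*I
Z = 0 (Z = -5 + 5 = 0)
Z*b(-24, A(0)) = 0*((2*0)*(-24)) = 0*(0*(-24)) = 0*0 = 0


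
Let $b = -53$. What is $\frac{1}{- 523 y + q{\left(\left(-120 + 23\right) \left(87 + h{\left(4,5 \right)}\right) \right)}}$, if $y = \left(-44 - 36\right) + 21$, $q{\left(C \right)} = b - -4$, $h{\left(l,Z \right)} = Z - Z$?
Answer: $\frac{1}{30808} \approx 3.2459 \cdot 10^{-5}$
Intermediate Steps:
$h{\left(l,Z \right)} = 0$
$q{\left(C \right)} = -49$ ($q{\left(C \right)} = -53 - -4 = -53 + 4 = -49$)
$y = -59$ ($y = -80 + 21 = -59$)
$\frac{1}{- 523 y + q{\left(\left(-120 + 23\right) \left(87 + h{\left(4,5 \right)}\right) \right)}} = \frac{1}{\left(-523\right) \left(-59\right) - 49} = \frac{1}{30857 - 49} = \frac{1}{30808}$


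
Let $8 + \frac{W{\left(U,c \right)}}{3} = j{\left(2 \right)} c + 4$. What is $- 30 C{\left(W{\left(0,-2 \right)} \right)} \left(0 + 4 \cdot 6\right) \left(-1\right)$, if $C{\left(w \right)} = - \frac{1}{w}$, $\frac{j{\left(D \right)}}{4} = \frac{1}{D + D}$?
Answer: $40$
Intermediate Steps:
$j{\left(D \right)} = \frac{2}{D}$ ($j{\left(D \right)} = \frac{4}{D + D} = \frac{4}{2 D} = 4 \frac{1}{2 D} = \frac{2}{D}$)
$W{\left(U,c \right)} = -12 + 3 c$ ($W{\left(U,c \right)} = -24 + 3 \left(\frac{2}{2} c + 4\right) = -24 + 3 \left(2 \cdot \frac{1}{2} c + 4\right) = -24 + 3 \left(1 c + 4\right) = -24 + 3 \left(c + 4\right) = -24 + 3 \left(4 + c\right) = -24 + \left(12 + 3 c\right) = -12 + 3 c$)
$- 30 C{\left(W{\left(0,-2 \right)} \right)} \left(0 + 4 \cdot 6\right) \left(-1\right) = - 30 \left(- \frac{1}{-12 + 3 \left(-2\right)}\right) \left(0 + 4 \cdot 6\right) \left(-1\right) = - 30 \left(- \frac{1}{-12 - 6}\right) \left(0 + 24\right) \left(-1\right) = - 30 \left(- \frac{1}{-18}\right) 24 \left(-1\right) = - 30 \left(\left(-1\right) \left(- \frac{1}{18}\right)\right) \left(-24\right) = \left(-30\right) \frac{1}{18} \left(-24\right) = \left(- \frac{5}{3}\right) \left(-24\right) = 40$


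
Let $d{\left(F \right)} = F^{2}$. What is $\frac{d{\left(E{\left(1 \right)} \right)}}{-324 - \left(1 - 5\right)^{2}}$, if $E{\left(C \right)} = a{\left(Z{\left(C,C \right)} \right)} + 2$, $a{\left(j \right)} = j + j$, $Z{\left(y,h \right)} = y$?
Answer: $- \frac{4}{85} \approx -0.047059$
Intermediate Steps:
$a{\left(j \right)} = 2 j$
$E{\left(C \right)} = 2 + 2 C$ ($E{\left(C \right)} = 2 C + 2 = 2 + 2 C$)
$\frac{d{\left(E{\left(1 \right)} \right)}}{-324 - \left(1 - 5\right)^{2}} = \frac{\left(2 + 2 \cdot 1\right)^{2}}{-324 - \left(1 - 5\right)^{2}} = \frac{\left(2 + 2\right)^{2}}{-324 - \left(-4\right)^{2}} = \frac{4^{2}}{-324 - 16} = \frac{16}{-324 - 16} = \frac{16}{-340} = 16 \left(- \frac{1}{340}\right) = - \frac{4}{85}$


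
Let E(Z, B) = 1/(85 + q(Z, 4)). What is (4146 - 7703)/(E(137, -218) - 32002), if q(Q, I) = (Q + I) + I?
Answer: 818110/7360459 ≈ 0.11115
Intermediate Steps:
q(Q, I) = Q + 2*I (q(Q, I) = (I + Q) + I = Q + 2*I)
E(Z, B) = 1/(93 + Z) (E(Z, B) = 1/(85 + (Z + 2*4)) = 1/(85 + (Z + 8)) = 1/(85 + (8 + Z)) = 1/(93 + Z))
(4146 - 7703)/(E(137, -218) - 32002) = (4146 - 7703)/(1/(93 + 137) - 32002) = -3557/(1/230 - 32002) = -3557/(-7360459/230) = -3557*(-230/7360459) = 818110/7360459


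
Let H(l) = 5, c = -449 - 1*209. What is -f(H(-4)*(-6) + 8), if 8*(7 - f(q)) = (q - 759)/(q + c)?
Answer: -37299/5440 ≈ -6.8564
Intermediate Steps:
c = -658 (c = -449 - 209 = -658)
f(q) = 7 - (-759 + q)/(8*(-658 + q)) (f(q) = 7 - (q - 759)/(8*(q - 658)) = 7 - (-759 + q)/(8*(-658 + q)))
-f(H(-4)*(-6) + 8) = -(-36089 + 55*(5*(-6) + 8))/(8*(-658 + (5*(-6) + 8))) = -(-36089 + 55*(-30 + 8))/(8*(-658 + (-30 + 8))) = -(-36089 + 55*(-22))/(8*(-658 - 22)) = -(-36089 - 1210)/(8*(-680)) = -(-1)*(-37299)/(8*680) = -1*37299/5440 = -37299/5440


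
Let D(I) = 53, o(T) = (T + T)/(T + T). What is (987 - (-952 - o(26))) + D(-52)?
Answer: 1993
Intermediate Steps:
o(T) = 1 (o(T) = (2*T)/((2*T)) = (2*T)*(1/(2*T)) = 1)
(987 - (-952 - o(26))) + D(-52) = (987 - (-952 - 1*1)) + 53 = (987 - (-952 - 1)) + 53 = (987 - 1*(-953)) + 53 = (987 + 953) + 53 = 1940 + 53 = 1993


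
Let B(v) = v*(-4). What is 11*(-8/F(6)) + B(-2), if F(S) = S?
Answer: -20/3 ≈ -6.6667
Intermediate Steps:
B(v) = -4*v
11*(-8/F(6)) + B(-2) = 11*(-8/6) - 4*(-2) = 11*(-8*1/6) + 8 = 11*(-4/3) + 8 = -44/3 + 8 = -20/3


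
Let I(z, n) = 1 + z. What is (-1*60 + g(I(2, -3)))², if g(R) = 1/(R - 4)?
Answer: 3721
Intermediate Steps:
g(R) = 1/(-4 + R)
(-1*60 + g(I(2, -3)))² = (-1*60 + 1/(-4 + (1 + 2)))² = (-60 + 1/(-4 + 3))² = (-60 + 1/(-1))² = (-60 - 1)² = (-61)² = 3721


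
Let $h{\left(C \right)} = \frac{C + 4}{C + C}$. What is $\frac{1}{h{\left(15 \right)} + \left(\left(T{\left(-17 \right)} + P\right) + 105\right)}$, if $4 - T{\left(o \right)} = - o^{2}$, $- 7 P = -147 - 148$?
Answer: $\frac{210}{92563} \approx 0.0022687$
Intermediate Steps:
$h{\left(C \right)} = \frac{4 + C}{2 C}$
$P = \frac{295}{7}$ ($P = - \frac{-147 - 148}{7} = \left(- \frac{1}{7}\right) \left(-295\right) = \frac{295}{7} \approx 42.143$)
$T{\left(o \right)} = 4 + o^{2}$ ($T{\left(o \right)} = 4 - - o^{2} = 4 + o^{2}$)
$\frac{1}{h{\left(15 \right)} + \left(\left(T{\left(-17 \right)} + P\right) + 105\right)} = \frac{1}{\frac{4 + 15}{2 \cdot 15} + \left(\left(\left(4 + \left(-17\right)^{2}\right) + \frac{295}{7}\right) + 105\right)} = \frac{1}{\frac{1}{2} \cdot \frac{1}{15} \cdot 19 + \left(\left(\left(4 + 289\right) + \frac{295}{7}\right) + 105\right)} = \frac{1}{\frac{19}{30} + \left(\left(293 + \frac{295}{7}\right) + 105\right)} = \frac{1}{\frac{19}{30} + \left(\frac{2346}{7} + 105\right)} = \frac{1}{\frac{19}{30} + \frac{3081}{7}} = \frac{1}{\frac{92563}{210}} = \frac{210}{92563}$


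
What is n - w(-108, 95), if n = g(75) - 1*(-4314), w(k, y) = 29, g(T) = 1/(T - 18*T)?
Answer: 5463374/1275 ≈ 4285.0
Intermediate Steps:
g(T) = -1/(17*T) (g(T) = 1/(-17*T) = -1/(17*T))
n = 5500349/1275 (n = -1/17/75 - 1*(-4314) = -1/17*1/75 + 4314 = -1/1275 + 4314 = 5500349/1275 ≈ 4314.0)
n - w(-108, 95) = 5500349/1275 - 1*29 = 5500349/1275 - 29 = 5463374/1275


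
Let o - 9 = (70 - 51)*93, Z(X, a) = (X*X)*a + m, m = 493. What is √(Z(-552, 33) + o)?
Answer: √10057501 ≈ 3171.4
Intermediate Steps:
Z(X, a) = 493 + a*X² (Z(X, a) = (X*X)*a + 493 = X²*a + 493 = a*X² + 493 = 493 + a*X²)
o = 1776 (o = 9 + (70 - 51)*93 = 9 + 19*93 = 9 + 1767 = 1776)
√(Z(-552, 33) + o) = √((493 + 33*(-552)²) + 1776) = √((493 + 33*304704) + 1776) = √((493 + 10055232) + 1776) = √(10055725 + 1776) = √10057501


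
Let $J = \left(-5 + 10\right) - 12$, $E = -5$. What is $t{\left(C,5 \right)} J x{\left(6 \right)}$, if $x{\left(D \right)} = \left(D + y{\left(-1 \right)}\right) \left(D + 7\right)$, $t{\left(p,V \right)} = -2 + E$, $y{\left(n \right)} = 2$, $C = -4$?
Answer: $5096$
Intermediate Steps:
$t{\left(p,V \right)} = -7$ ($t{\left(p,V \right)} = -2 - 5 = -7$)
$x{\left(D \right)} = \left(2 + D\right) \left(7 + D\right)$ ($x{\left(D \right)} = \left(D + 2\right) \left(D + 7\right) = \left(2 + D\right) \left(7 + D\right)$)
$J = -7$ ($J = 5 - 12 = -7$)
$t{\left(C,5 \right)} J x{\left(6 \right)} = \left(-7\right) \left(-7\right) \left(14 + 6^{2} + 9 \cdot 6\right) = 49 \left(14 + 36 + 54\right) = 49 \cdot 104 = 5096$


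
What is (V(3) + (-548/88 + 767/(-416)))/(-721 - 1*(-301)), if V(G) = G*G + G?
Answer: -461/49280 ≈ -0.0093547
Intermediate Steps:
V(G) = G + G**2 (V(G) = G**2 + G = G + G**2)
(V(3) + (-548/88 + 767/(-416)))/(-721 - 1*(-301)) = (3*(1 + 3) + (-548/88 + 767/(-416)))/(-721 - 1*(-301)) = (3*4 + (-548*1/88 + 767*(-1/416)))/(-721 + 301) = (12 + (-137/22 - 59/32))/(-420) = -(12 - 2841/352)/420 = -1/420*1383/352 = -461/49280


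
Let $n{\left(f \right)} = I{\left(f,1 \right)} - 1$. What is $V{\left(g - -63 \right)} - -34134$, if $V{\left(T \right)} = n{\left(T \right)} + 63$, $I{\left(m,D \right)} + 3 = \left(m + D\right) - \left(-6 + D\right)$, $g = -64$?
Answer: $34198$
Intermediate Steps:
$I{\left(m,D \right)} = 3 + m$ ($I{\left(m,D \right)} = -3 + \left(\left(m + D\right) - \left(-6 + D\right)\right) = -3 + \left(\left(D + m\right) - \left(-6 + D\right)\right) = -3 + \left(6 + m\right) = 3 + m$)
$n{\left(f \right)} = 2 + f$ ($n{\left(f \right)} = \left(3 + f\right) - 1 = 2 + f$)
$V{\left(T \right)} = 65 + T$ ($V{\left(T \right)} = \left(2 + T\right) + 63 = 65 + T$)
$V{\left(g - -63 \right)} - -34134 = \left(65 - 1\right) - -34134 = \left(65 + \left(-64 + 63\right)\right) + 34134 = \left(65 - 1\right) + 34134 = 64 + 34134 = 34198$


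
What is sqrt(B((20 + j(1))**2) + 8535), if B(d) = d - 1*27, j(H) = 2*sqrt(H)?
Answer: 4*sqrt(562) ≈ 94.826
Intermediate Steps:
B(d) = -27 + d (B(d) = d - 27 = -27 + d)
sqrt(B((20 + j(1))**2) + 8535) = sqrt((-27 + (20 + 2*sqrt(1))**2) + 8535) = sqrt((-27 + (20 + 2*1)**2) + 8535) = sqrt((-27 + (20 + 2)**2) + 8535) = sqrt((-27 + 22**2) + 8535) = sqrt((-27 + 484) + 8535) = sqrt(457 + 8535) = sqrt(8992) = 4*sqrt(562)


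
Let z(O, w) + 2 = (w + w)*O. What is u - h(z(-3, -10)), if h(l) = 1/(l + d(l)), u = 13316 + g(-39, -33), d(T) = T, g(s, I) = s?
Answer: 1540131/116 ≈ 13277.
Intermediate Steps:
z(O, w) = -2 + 2*O*w (z(O, w) = -2 + (w + w)*O = -2 + (2*w)*O = -2 + 2*O*w)
u = 13277 (u = 13316 - 39 = 13277)
h(l) = 1/(2*l) (h(l) = 1/(l + l) = 1/(2*l))
u - h(z(-3, -10)) = 13277 - 1/(2*(-2 + 2*(-3)*(-10))) = 13277 - 1/(2*(-2 + 60)) = 13277 - 1/(2*58) = 13277 - 1*1/116 = 13277 - 1/116 = 1540131/116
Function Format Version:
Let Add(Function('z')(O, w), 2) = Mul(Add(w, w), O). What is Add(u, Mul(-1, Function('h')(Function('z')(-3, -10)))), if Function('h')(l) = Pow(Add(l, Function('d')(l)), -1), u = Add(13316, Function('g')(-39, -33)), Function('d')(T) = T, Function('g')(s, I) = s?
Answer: Rational(1540131, 116) ≈ 13277.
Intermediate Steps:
Function('z')(O, w) = Add(-2, Mul(2, O, w)) (Function('z')(O, w) = Add(-2, Mul(Add(w, w), O)) = Add(-2, Mul(Mul(2, w), O)) = Add(-2, Mul(2, O, w)))
u = 13277 (u = Add(13316, -39) = 13277)
Function('h')(l) = Mul(Rational(1, 2), Pow(l, -1)) (Function('h')(l) = Pow(Add(l, l), -1) = Pow(Mul(2, l), -1) = Mul(Rational(1, 2), Pow(l, -1)))
Add(u, Mul(-1, Function('h')(Function('z')(-3, -10)))) = Add(13277, Mul(-1, Mul(Rational(1, 2), Pow(Add(-2, Mul(2, -3, -10)), -1)))) = Add(13277, Mul(-1, Mul(Rational(1, 2), Pow(Add(-2, 60), -1)))) = Add(13277, Mul(-1, Mul(Rational(1, 2), Pow(58, -1)))) = Add(13277, Mul(-1, Mul(Rational(1, 2), Rational(1, 58)))) = Add(13277, Mul(-1, Rational(1, 116))) = Add(13277, Rational(-1, 116)) = Rational(1540131, 116)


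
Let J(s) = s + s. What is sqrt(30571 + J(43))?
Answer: sqrt(30657) ≈ 175.09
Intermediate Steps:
J(s) = 2*s
sqrt(30571 + J(43)) = sqrt(30571 + 2*43) = sqrt(30571 + 86) = sqrt(30657)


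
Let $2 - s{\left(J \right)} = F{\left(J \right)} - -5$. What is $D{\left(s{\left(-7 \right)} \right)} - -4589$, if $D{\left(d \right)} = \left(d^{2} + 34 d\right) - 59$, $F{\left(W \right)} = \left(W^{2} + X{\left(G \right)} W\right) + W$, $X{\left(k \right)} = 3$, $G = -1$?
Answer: $4290$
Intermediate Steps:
$F{\left(W \right)} = W^{2} + 4 W$ ($F{\left(W \right)} = \left(W^{2} + 3 W\right) + W = W^{2} + 4 W$)
$s{\left(J \right)} = -3 - J \left(4 + J\right)$ ($s{\left(J \right)} = 2 - \left(J \left(4 + J\right) - -5\right) = 2 - \left(J \left(4 + J\right) + 5\right) = 2 - \left(5 + J \left(4 + J\right)\right) = -3 - J \left(4 + J\right)$)
$D{\left(d \right)} = -59 + d^{2} + 34 d$
$D{\left(s{\left(-7 \right)} \right)} - -4589 = \left(-59 + \left(-3 - - 7 \left(4 - 7\right)\right)^{2} + 34 \left(-3 - - 7 \left(4 - 7\right)\right)\right) - -4589 = \left(-59 + \left(-3 - \left(-7\right) \left(-3\right)\right)^{2} + 34 \left(-3 - \left(-7\right) \left(-3\right)\right)\right) + 4589 = \left(-59 + \left(-3 - 21\right)^{2} + 34 \left(-3 - 21\right)\right) + 4589 = \left(-59 + \left(-24\right)^{2} + 34 \left(-24\right)\right) + 4589 = \left(-59 + 576 - 816\right) + 4589 = -299 + 4589 = 4290$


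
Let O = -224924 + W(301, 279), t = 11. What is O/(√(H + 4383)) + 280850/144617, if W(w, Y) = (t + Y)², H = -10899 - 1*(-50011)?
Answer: 280850/144617 - 140824*√43495/43495 ≈ -673.30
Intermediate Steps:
H = 39112 (H = -10899 + 50011 = 39112)
W(w, Y) = (11 + Y)²
O = -140824 (O = -224924 + (11 + 279)² = -224924 + 290² = -224924 + 84100 = -140824)
O/(√(H + 4383)) + 280850/144617 = -140824/√(39112 + 4383) + 280850/144617 = -140824*√43495/43495 + 280850*(1/144617) = -140824*√43495/43495 + 280850/144617 = 280850/144617 - 140824*√43495/43495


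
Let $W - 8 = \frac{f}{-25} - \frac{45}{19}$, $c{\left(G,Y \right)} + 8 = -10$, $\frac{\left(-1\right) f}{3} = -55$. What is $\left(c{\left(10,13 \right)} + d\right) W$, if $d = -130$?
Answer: $\frac{13616}{95} \approx 143.33$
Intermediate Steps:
$f = 165$ ($f = \left(-3\right) \left(-55\right) = 165$)
$c{\left(G,Y \right)} = -18$ ($c{\left(G,Y \right)} = -8 - 10 = -18$)
$W = - \frac{92}{95}$ ($W = 8 + \left(\frac{165}{-25} - \frac{45}{19}\right) = 8 + \left(165 \left(- \frac{1}{25}\right) - \frac{45}{19}\right) = 8 - \frac{852}{95} = - \frac{92}{95} \approx -0.96842$)
$\left(c{\left(10,13 \right)} + d\right) W = \left(-18 - 130\right) \left(- \frac{92}{95}\right) = \left(-148\right) \left(- \frac{92}{95}\right) = \frac{13616}{95}$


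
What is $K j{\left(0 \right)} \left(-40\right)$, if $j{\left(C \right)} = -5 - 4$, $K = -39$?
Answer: $-14040$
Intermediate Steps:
$j{\left(C \right)} = -9$
$K j{\left(0 \right)} \left(-40\right) = \left(-39\right) \left(-9\right) \left(-40\right) = 351 \left(-40\right) = -14040$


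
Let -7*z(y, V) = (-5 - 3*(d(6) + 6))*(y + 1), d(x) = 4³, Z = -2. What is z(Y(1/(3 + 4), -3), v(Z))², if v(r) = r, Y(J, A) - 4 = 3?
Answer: 2958400/49 ≈ 60376.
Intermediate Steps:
d(x) = 64
Y(J, A) = 7 (Y(J, A) = 4 + 3 = 7)
z(y, V) = 215/7 + 215*y/7 (z(y, V) = -(-5 - 3*(64 + 6))*(y + 1)/7 = -(-5 - 3*70)*(1 + y)/7 = -(-5 - 210)*(1 + y)/7 = -(-215)*(1 + y)/7 = -(-215 - 215*y)/7 = 215/7 + 215*y/7)
z(Y(1/(3 + 4), -3), v(Z))² = (215/7 + (215/7)*7)² = (215/7 + 215)² = (1720/7)² = 2958400/49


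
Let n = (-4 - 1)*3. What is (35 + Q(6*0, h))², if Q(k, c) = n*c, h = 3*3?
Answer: 10000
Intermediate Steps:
h = 9
n = -15 (n = -5*3 = -15)
Q(k, c) = -15*c
(35 + Q(6*0, h))² = (35 - 15*9)² = (35 - 135)² = (-100)² = 10000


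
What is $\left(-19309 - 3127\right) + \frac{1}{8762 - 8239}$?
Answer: $- \frac{11734027}{523} \approx -22436.0$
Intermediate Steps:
$\left(-19309 - 3127\right) + \frac{1}{8762 - 8239} = -22436 + \frac{1}{523} = - \frac{11734027}{523}$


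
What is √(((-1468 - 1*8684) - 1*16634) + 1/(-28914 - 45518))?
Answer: I*√2318714448139/9304 ≈ 163.66*I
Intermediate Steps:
√(((-1468 - 1*8684) - 1*16634) + 1/(-28914 - 45518)) = √(((-1468 - 8684) - 16634) + 1/(-74432)) = √((-10152 - 16634) - 1/74432) = √(-26786 - 1/74432) = √(-1993735553/74432) = I*√2318714448139/9304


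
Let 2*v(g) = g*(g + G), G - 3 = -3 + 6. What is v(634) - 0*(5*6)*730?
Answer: 202880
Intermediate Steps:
G = 6 (G = 3 + (-3 + 6) = 3 + 3 = 6)
v(g) = g*(6 + g)/2 (v(g) = (g*(g + 6))/2 = (g*(6 + g))/2 = g*(6 + g)/2)
v(634) - 0*(5*6)*730 = (½)*634*(6 + 634) - 0*(5*6)*730 = (½)*634*640 - 0*30*730 = 202880 - 0*730 = 202880 - 1*0 = 202880 + 0 = 202880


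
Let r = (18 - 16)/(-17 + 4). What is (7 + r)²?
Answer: 7921/169 ≈ 46.870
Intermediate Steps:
r = -2/13 (r = 2/(-13) = 2*(-1/13) = -2/13 ≈ -0.15385)
(7 + r)² = (7 - 2/13)² = (89/13)² = 7921/169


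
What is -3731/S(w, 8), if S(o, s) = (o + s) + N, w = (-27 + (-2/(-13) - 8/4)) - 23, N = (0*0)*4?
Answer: 48503/570 ≈ 85.093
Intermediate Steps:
N = 0 (N = 0*4 = 0)
w = -674/13 (w = (-27 + (-2*(-1/13) - 8*1/4)) - 23 = (-27 + (2/13 - 2)) - 23 = (-27 - 24/13) - 23 = -375/13 - 23 = -674/13 ≈ -51.846)
S(o, s) = o + s (S(o, s) = (o + s) + 0 = o + s)
-3731/S(w, 8) = -3731/(-674/13 + 8) = -3731/(-570/13) = -3731*(-13/570) = 48503/570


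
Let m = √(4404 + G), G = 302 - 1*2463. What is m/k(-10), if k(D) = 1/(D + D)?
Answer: -20*√2243 ≈ -947.21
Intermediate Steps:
k(D) = 1/(2*D)
G = -2161 (G = 302 - 2463 = -2161)
m = √2243 (m = √(4404 - 2161) = √2243 ≈ 47.360)
m/k(-10) = √2243/(((½)/(-10))) = √2243/(((½)*(-⅒))) = √2243/(-1/20) = √2243*(-20) = -20*√2243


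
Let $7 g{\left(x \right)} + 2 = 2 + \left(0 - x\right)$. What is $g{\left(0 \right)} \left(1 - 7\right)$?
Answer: $0$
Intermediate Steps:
$g{\left(x \right)} = - \frac{x}{7}$ ($g{\left(x \right)} = - \frac{2}{7} + \frac{2 + \left(0 - x\right)}{7} = - \frac{2}{7} + \frac{2 - x}{7} = - \frac{2}{7} - \left(- \frac{2}{7} + \frac{x}{7}\right) = - \frac{x}{7}$)
$g{\left(0 \right)} \left(1 - 7\right) = \left(- \frac{1}{7}\right) 0 \left(1 - 7\right) = 0 \left(-6\right) = 0$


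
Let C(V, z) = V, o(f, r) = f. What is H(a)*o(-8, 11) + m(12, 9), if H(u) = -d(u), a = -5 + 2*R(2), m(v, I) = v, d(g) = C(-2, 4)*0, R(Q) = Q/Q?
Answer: 12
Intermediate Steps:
R(Q) = 1
d(g) = 0 (d(g) = -2*0 = 0)
a = -3 (a = -5 + 2*1 = -5 + 2 = -3)
H(u) = 0 (H(u) = -1*0 = 0)
H(a)*o(-8, 11) + m(12, 9) = 0*(-8) + 12 = 0 + 12 = 12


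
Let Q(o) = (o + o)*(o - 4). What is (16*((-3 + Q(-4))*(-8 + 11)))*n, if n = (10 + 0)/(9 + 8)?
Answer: 29280/17 ≈ 1722.4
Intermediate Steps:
n = 10/17 ≈ 0.58823
Q(o) = 2*o*(-4 + o) (Q(o) = (2*o)*(-4 + o) = 2*o*(-4 + o))
(16*((-3 + Q(-4))*(-8 + 11)))*n = (16*((-3 + 2*(-4)*(-4 - 4))*(-8 + 11)))*(10/17) = (16*((-3 + 2*(-4)*(-8))*3))*(10/17) = (16*((-3 + 64)*3))*(10/17) = (16*(61*3))*(10/17) = (16*183)*(10/17) = 2928*(10/17) = 29280/17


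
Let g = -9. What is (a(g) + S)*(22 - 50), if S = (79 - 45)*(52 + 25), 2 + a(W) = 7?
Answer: -73444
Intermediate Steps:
a(W) = 5 (a(W) = -2 + 7 = 5)
S = 2618 (S = 34*77 = 2618)
(a(g) + S)*(22 - 50) = (5 + 2618)*(22 - 50) = 2623*(-28) = -73444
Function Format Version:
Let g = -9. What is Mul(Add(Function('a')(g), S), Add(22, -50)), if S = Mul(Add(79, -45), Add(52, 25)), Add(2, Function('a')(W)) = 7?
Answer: -73444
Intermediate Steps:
Function('a')(W) = 5 (Function('a')(W) = Add(-2, 7) = 5)
S = 2618 (S = Mul(34, 77) = 2618)
Mul(Add(Function('a')(g), S), Add(22, -50)) = Mul(Add(5, 2618), Add(22, -50)) = Mul(2623, -28) = -73444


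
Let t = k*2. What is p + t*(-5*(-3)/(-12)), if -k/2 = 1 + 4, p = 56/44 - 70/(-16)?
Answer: 2697/88 ≈ 30.648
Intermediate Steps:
p = 497/88 (p = 56*(1/44) - 70*(-1/16) = 14/11 + 35/8 = 497/88 ≈ 5.6477)
k = -10 (k = -2*(1 + 4) = -2*5 = -10)
t = -20 (t = -10*2 = -20)
p + t*(-5*(-3)/(-12)) = 497/88 - 20*(-5*(-3))/(-12) = 497/88 - 300*(-1)/12 = 497/88 - 20*(-5/4) = 497/88 + 25 = 2697/88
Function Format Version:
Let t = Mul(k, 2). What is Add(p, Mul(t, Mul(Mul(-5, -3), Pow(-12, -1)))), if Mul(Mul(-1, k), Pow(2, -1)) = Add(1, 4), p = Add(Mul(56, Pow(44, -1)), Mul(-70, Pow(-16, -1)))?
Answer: Rational(2697, 88) ≈ 30.648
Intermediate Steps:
p = Rational(497, 88) (p = Add(Mul(56, Rational(1, 44)), Mul(-70, Rational(-1, 16))) = Add(Rational(14, 11), Rational(35, 8)) = Rational(497, 88) ≈ 5.6477)
k = -10 (k = Mul(-2, Add(1, 4)) = Mul(-2, 5) = -10)
t = -20 (t = Mul(-10, 2) = -20)
Add(p, Mul(t, Mul(Mul(-5, -3), Pow(-12, -1)))) = Add(Rational(497, 88), Mul(-20, Mul(Mul(-5, -3), Pow(-12, -1)))) = Add(Rational(497, 88), Mul(-20, Mul(15, Rational(-1, 12)))) = Add(Rational(497, 88), Mul(-20, Rational(-5, 4))) = Add(Rational(497, 88), 25) = Rational(2697, 88)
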